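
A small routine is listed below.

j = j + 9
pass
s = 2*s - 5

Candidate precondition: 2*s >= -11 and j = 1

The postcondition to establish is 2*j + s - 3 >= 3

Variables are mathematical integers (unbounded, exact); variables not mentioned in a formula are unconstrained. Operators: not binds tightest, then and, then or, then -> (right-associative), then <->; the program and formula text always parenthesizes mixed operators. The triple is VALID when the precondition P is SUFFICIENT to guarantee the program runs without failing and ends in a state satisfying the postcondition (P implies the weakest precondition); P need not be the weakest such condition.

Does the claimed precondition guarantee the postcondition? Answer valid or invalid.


Working backward. After the program, the postcondition 2*j + s - 3 >= 3 must hold; in canonical form it is 2*j + s >= 6.
Before s := 2*s - 5: 2*j + 2*s >= 11
Before skip: 2*j + 2*s >= 11
Before j := j + 9: 2*j + 2*s >= -7
The weakest precondition is 2*j + 2*s >= -7.
Check whether 2*s >= -11 and j = 1 implies it.
Countermodel: at the initial state j = 1, s = -5, the precondition holds but the weakest precondition fails.
Answer: invalid


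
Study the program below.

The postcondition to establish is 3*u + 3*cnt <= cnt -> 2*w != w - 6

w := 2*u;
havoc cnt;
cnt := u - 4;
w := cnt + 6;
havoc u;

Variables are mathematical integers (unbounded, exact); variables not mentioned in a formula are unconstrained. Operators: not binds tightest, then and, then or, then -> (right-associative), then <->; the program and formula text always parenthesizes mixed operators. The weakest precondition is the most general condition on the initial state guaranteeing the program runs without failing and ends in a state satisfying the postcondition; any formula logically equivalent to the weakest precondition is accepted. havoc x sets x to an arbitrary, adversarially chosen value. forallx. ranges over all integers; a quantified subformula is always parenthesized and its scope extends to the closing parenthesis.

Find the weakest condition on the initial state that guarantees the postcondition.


Working backward. After the program, the postcondition 3*u + 3*cnt <= cnt -> 2*w != w - 6 must hold; in canonical form it is 2*cnt + 3*u <= 0 -> w != -6.
Before havoc u: forall u_1. (2*cnt + 3*u_1 <= 0 -> w != -6)
Before w := cnt + 6: forall u_1. (2*cnt + 3*u_1 <= 0 -> cnt != -12)
Before cnt := u - 4: forall u_1. (2*u + 3*u_1 <= 8 -> u != -8)
Before havoc cnt: forall u_1. (2*u + 3*u_1 <= 8 -> u != -8)
Before w := 2*u: forall u_1. (2*u + 3*u_1 <= 8 -> u != -8)
Answer: WP = forall u_1. (2*u + 3*u_1 <= 8 -> u != -8)


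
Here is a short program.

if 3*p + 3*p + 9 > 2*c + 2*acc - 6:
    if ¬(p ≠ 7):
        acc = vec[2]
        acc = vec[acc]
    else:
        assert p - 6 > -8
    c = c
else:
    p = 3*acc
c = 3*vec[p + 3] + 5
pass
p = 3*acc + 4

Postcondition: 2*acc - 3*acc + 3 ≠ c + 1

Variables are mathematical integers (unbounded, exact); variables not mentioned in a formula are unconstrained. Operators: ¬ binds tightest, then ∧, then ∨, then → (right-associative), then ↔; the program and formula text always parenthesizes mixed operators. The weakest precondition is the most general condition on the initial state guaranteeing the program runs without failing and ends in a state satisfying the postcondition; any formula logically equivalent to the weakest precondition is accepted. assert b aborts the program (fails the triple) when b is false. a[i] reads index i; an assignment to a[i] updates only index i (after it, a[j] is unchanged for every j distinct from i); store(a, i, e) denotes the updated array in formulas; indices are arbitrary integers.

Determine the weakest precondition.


Working backward. After the program, the postcondition 2*acc - 3*acc + 3 ≠ c + 1 must hold; in canonical form it is acc + c ≠ 2.
Before p := 3*acc + 4: acc + c ≠ 2
Before skip: acc + c ≠ 2
Before c := 3*vec[p + 3] + 5: 3*vec[p + 3] + acc ≠ -3
Then branch requires ((¬(p ≠ 7)) → 3*vec[p + 3] + vec[vec[2]] ≠ -3) ∧ (p ≠ 7 → (p > -2 ∧ 3*vec[p + 3] + acc ≠ -3)); else branch requires 3*vec[3*acc + 3] + acc ≠ -3.
Before the if: (6*p > 2*acc + 2*c - 15 → (((¬(p ≠ 7)) → 3*vec[p + 3] + vec[vec[2]] ≠ -3) ∧ (p ≠ 7 → (p > -2 ∧ 3*vec[p + 3] + acc ≠ -3)))) ∧ ((¬(6*p > 2*acc + 2*c - 15)) → 3*vec[3*acc + 3] + acc ≠ -3)
Answer: WP = (6*p > 2*acc + 2*c - 15 → (((¬(p ≠ 7)) → 3*vec[p + 3] + vec[vec[2]] ≠ -3) ∧ (p ≠ 7 → (p > -2 ∧ 3*vec[p + 3] + acc ≠ -3)))) ∧ ((¬(6*p > 2*acc + 2*c - 15)) → 3*vec[3*acc + 3] + acc ≠ -3)


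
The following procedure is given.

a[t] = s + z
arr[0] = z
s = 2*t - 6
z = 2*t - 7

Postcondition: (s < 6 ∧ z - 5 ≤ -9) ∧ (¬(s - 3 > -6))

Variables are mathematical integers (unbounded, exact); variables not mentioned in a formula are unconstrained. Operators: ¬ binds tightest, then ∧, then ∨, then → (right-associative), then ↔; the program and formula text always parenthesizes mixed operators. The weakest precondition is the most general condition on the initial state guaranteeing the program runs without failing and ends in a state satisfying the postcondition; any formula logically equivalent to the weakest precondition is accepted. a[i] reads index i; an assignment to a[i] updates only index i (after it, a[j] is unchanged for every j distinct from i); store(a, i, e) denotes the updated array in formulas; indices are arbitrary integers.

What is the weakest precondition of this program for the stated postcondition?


Working backward. After the program, the postcondition (s < 6 ∧ z - 5 ≤ -9) ∧ (¬(s - 3 > -6)) must hold; in canonical form it is s < 6 ∧ z ≤ -4 ∧ (¬(s > -3)).
Before z := 2*t - 7: s < 6 ∧ 2*t ≤ 3 ∧ (¬(s > -3))
Before s := 2*t - 6: 2*t < 12 ∧ 2*t ≤ 3 ∧ (¬(2*t > 3))
Before arr[0] := z: 2*t < 12 ∧ 2*t ≤ 3 ∧ (¬(2*t > 3))
Before a[t] := s + z: 2*t < 12 ∧ 2*t ≤ 3 ∧ (¬(2*t > 3))
Answer: WP = 2*t < 12 ∧ 2*t ≤ 3 ∧ (¬(2*t > 3))


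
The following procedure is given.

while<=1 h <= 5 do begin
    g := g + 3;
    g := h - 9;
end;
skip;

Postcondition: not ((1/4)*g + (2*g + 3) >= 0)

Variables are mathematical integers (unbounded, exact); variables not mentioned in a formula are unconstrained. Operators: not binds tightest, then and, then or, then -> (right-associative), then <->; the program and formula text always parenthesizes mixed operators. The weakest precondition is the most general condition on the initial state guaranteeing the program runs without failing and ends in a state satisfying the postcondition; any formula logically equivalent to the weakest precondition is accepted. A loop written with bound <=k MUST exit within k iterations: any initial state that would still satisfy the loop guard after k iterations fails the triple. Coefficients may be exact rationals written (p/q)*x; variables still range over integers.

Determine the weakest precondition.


Working backward. After the program, the postcondition not ((1/4)*g + (2*g + 3) >= 0) must hold; in canonical form it is not ((9/4)*g >= -3).
Before skip: not ((9/4)*g >= -3)
Before the loop (bound <=1), unroll the exhaustion recursion (WP_0 = exit-now case; WP_j = one more guarded iteration, up to j = 1):
  WP_0: (not (h <= 5)) and (not ((9/4)*g >= -3))
  WP_1: (h <= 5 -> ((not (h <= 5)) and (not ((9/4)*h >= 69/4)))) and ((not (h <= 5)) -> (not ((9/4)*g >= -3)))
So before the loop: (h <= 5 -> ((not (h <= 5)) and (not ((9/4)*h >= 69/4)))) and ((not (h <= 5)) -> (not ((9/4)*g >= -3)))
Answer: WP = (h <= 5 -> ((not (h <= 5)) and (not ((9/4)*h >= 69/4)))) and ((not (h <= 5)) -> (not ((9/4)*g >= -3)))


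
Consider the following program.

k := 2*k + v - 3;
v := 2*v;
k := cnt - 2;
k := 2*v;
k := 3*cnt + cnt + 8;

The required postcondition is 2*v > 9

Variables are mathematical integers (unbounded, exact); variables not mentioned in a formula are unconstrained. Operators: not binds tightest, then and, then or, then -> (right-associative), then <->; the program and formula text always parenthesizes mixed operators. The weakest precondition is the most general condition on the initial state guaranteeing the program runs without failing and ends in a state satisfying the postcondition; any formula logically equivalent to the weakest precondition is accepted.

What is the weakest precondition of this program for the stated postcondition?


Working backward. After the program, 2*v > 9 must hold.
Before k := 3*cnt + cnt + 8: 2*v > 9
Before k := 2*v: 2*v > 9
Before k := cnt - 2: 2*v > 9
Before v := 2*v: 4*v > 9
Before k := 2*k + v - 3: 4*v > 9
Answer: WP = 4*v > 9


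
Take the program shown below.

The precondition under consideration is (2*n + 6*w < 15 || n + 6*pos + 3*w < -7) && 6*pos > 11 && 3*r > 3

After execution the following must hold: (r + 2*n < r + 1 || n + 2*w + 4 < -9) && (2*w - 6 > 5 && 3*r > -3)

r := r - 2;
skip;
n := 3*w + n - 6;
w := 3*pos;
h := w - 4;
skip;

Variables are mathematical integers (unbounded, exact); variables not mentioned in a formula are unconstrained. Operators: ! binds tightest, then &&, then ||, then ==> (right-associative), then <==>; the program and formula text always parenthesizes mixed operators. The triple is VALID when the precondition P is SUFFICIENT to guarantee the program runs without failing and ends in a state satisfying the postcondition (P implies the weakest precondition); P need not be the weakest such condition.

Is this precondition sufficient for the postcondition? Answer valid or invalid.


Working backward. After the program, the postcondition (r + 2*n < r + 1 || n + 2*w + 4 < -9) && (2*w - 6 > 5 && 3*r > -3) must hold; in canonical form it is (2*n < 1 || n + 2*w < -13) && 2*w > 11 && 3*r > -3.
Before skip: (2*n < 1 || n + 2*w < -13) && 2*w > 11 && 3*r > -3
Before h := w - 4: (2*n < 1 || n + 2*w < -13) && 2*w > 11 && 3*r > -3
Before w := 3*pos: (2*n < 1 || n + 6*pos < -13) && 6*pos > 11 && 3*r > -3
Before n := 3*w + n - 6: (2*n + 6*w < 13 || n + 6*pos + 3*w < -7) && 6*pos > 11 && 3*r > -3
Before skip: (2*n + 6*w < 13 || n + 6*pos + 3*w < -7) && 6*pos > 11 && 3*r > -3
Before r := r - 2: (2*n + 6*w < 13 || n + 6*pos + 3*w < -7) && 6*pos > 11 && 3*r > 3
The weakest precondition is (2*n + 6*w < 13 || n + 6*pos + 3*w < -7) && 6*pos > 11 && 3*r > 3.
Check whether (2*n + 6*w < 15 || n + 6*pos + 3*w < -7) && 6*pos > 11 && 3*r > 3 implies it.
Countermodel: at the initial state n = 1, pos = 2, r = 2, w = 2, the precondition holds but the weakest precondition fails.
Answer: invalid


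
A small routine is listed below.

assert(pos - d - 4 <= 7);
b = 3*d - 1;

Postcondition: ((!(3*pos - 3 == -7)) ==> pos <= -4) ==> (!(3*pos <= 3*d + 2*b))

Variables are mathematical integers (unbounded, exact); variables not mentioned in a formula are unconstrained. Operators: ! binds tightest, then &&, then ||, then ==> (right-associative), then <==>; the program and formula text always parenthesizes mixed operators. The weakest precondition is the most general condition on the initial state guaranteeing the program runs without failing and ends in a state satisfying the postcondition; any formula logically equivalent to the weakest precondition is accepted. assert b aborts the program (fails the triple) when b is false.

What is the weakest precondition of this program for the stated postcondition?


Working backward. After the program, the postcondition ((!(3*pos - 3 == -7)) ==> pos <= -4) ==> (!(3*pos <= 3*d + 2*b)) must hold; in canonical form it is ((!(3*pos == -4)) ==> pos <= -4) ==> (!(3*pos <= 2*b + 3*d)).
Before b := 3*d - 1: ((!(3*pos == -4)) ==> pos <= -4) ==> (!(3*pos <= 9*d - 2))
Before assert pos - d - 4 <= 7: pos <= d + 11 && (((!(3*pos == -4)) ==> pos <= -4) ==> (!(3*pos <= 9*d - 2)))
Answer: WP = pos <= d + 11 && (((!(3*pos == -4)) ==> pos <= -4) ==> (!(3*pos <= 9*d - 2)))


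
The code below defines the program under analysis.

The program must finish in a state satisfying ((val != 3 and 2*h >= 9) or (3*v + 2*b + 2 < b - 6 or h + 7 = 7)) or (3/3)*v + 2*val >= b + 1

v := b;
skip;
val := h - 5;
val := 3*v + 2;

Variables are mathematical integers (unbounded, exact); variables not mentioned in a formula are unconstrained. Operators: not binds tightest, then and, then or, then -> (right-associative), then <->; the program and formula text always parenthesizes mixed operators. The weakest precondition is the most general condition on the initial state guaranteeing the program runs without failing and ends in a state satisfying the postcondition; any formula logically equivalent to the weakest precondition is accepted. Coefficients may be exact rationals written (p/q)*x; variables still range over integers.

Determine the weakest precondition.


Working backward. After the program, the postcondition ((val != 3 and 2*h >= 9) or (3*v + 2*b + 2 < b - 6 or h + 7 = 7)) or (3/3)*v + 2*val >= b + 1 must hold; in canonical form it is (val != 3 and 2*h >= 9) or b + 3*v < -8 or h = 0 or v + 2*val >= b + 1.
Before val := 3*v + 2: (3*v != 1 and 2*h >= 9) or b + 3*v < -8 or h = 0 or 7*v >= b - 3
Before val := h - 5: (3*v != 1 and 2*h >= 9) or b + 3*v < -8 or h = 0 or 7*v >= b - 3
Before skip: (3*v != 1 and 2*h >= 9) or b + 3*v < -8 or h = 0 or 7*v >= b - 3
Before v := b: (3*b != 1 and 2*h >= 9) or 4*b < -8 or h = 0 or 6*b >= -3
Answer: WP = (3*b != 1 and 2*h >= 9) or 4*b < -8 or h = 0 or 6*b >= -3


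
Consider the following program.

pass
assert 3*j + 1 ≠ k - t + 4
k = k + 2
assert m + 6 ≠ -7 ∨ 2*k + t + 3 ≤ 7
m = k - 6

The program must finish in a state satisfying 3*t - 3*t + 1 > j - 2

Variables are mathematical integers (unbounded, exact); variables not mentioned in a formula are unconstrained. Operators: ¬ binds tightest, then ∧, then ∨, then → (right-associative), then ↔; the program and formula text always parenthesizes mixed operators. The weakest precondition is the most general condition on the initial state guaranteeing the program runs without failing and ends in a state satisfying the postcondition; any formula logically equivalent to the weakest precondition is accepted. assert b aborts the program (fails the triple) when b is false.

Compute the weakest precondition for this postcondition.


Working backward. After the program, the postcondition 3*t - 3*t + 1 > j - 2 must hold; in canonical form it is j < 3.
Before m := k - 6: j < 3
Before assert m + 6 ≠ -7 ∨ 2*k + t + 3 ≤ 7: (m ≠ -13 ∨ 2*k + t ≤ 4) ∧ j < 3
Before k := k + 2: (m ≠ -13 ∨ 2*k + t ≤ 0) ∧ j < 3
Before assert 3*j + 1 ≠ k - t + 4: 3*j + t ≠ k + 3 ∧ (m ≠ -13 ∨ 2*k + t ≤ 0) ∧ j < 3
Before skip: 3*j + t ≠ k + 3 ∧ (m ≠ -13 ∨ 2*k + t ≤ 0) ∧ j < 3
Answer: WP = 3*j + t ≠ k + 3 ∧ (m ≠ -13 ∨ 2*k + t ≤ 0) ∧ j < 3


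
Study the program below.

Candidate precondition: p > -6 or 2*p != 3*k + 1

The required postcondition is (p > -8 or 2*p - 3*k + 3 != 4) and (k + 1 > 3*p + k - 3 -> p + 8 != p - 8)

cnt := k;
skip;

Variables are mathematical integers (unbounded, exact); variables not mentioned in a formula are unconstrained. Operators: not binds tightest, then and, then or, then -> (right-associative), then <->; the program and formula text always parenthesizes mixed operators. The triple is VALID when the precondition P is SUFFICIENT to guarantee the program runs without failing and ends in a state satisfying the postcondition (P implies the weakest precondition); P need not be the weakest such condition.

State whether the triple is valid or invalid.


Working backward. After the program, the postcondition (p > -8 or 2*p - 3*k + 3 != 4) and (k + 1 > 3*p + k - 3 -> p + 8 != p - 8) must hold; in canonical form it is p > -8 or 2*p != 3*k + 1.
Before skip: p > -8 or 2*p != 3*k + 1
Before cnt := k: p > -8 or 2*p != 3*k + 1
The weakest precondition is p > -8 or 2*p != 3*k + 1.
Check whether p > -6 or 2*p != 3*k + 1 implies it.
Every state satisfying the precondition satisfies the weakest precondition: the implication holds.
Answer: valid


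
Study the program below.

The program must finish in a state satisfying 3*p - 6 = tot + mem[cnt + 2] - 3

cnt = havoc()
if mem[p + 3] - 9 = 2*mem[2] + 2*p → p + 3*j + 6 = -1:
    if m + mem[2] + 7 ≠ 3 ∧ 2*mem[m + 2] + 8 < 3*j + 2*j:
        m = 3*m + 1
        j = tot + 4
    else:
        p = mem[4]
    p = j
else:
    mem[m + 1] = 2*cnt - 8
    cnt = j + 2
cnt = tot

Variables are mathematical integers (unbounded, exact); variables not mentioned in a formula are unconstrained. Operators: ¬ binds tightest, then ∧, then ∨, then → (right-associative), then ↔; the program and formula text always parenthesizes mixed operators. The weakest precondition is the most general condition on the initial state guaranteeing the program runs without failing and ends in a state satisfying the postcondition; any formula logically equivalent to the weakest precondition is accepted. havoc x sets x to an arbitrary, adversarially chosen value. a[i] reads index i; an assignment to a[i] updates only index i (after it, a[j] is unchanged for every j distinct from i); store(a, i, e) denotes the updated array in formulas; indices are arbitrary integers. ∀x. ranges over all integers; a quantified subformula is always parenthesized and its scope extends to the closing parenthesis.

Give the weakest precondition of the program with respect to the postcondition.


Working backward. After the program, the postcondition 3*p - 6 = tot + mem[cnt + 2] - 3 must hold; in canonical form it is 3*p = mem[cnt + 2] + tot + 3.
Before cnt := tot: 3*p = mem[tot + 2] + tot + 3
Then branch requires ((mem[2] + m ≠ -4 ∧ 2*mem[m + 2] < 5*j - 8) → 2*tot = mem[tot + 2] - 9) ∧ ((¬(mem[2] + m ≠ -4 ∧ 2*mem[m + 2] < 5*j - 8)) → 3*j = mem[tot + 2] + tot + 3); else branch requires 3*p = store(mem, m + 1, 2*cnt - 8)[tot + 2] + tot + 3.
Before the if: ((mem[p + 3] = 2*mem[2] + 2*p + 9 → 3*j + p = -7) → (((mem[2] + m ≠ -4 ∧ 2*mem[m + 2] < 5*j - 8) → 2*tot = mem[tot + 2] - 9) ∧ ((¬(mem[2] + m ≠ -4 ∧ 2*mem[m + 2] < 5*j - 8)) → 3*j = mem[tot + 2] + tot + 3))) ∧ ((¬(mem[p + 3] = 2*mem[2] + 2*p + 9 → 3*j + p = -7)) → 3*p = store(mem, m + 1, 2*cnt - 8)[tot + 2] + tot + 3)
Before havoc cnt: ∀cnt_1. (((mem[p + 3] = 2*mem[2] + 2*p + 9 → 3*j + p = -7) → (((mem[2] + m ≠ -4 ∧ 2*mem[m + 2] < 5*j - 8) → 2*tot = mem[tot + 2] - 9) ∧ ((¬(mem[2] + m ≠ -4 ∧ 2*mem[m + 2] < 5*j - 8)) → 3*j = mem[tot + 2] + tot + 3))) ∧ ((¬(mem[p + 3] = 2*mem[2] + 2*p + 9 → 3*j + p = -7)) → 3*p = store(mem, m + 1, 2*cnt_1 - 8)[tot + 2] + tot + 3))
Answer: WP = ∀cnt_1. (((mem[p + 3] = 2*mem[2] + 2*p + 9 → 3*j + p = -7) → (((mem[2] + m ≠ -4 ∧ 2*mem[m + 2] < 5*j - 8) → 2*tot = mem[tot + 2] - 9) ∧ ((¬(mem[2] + m ≠ -4 ∧ 2*mem[m + 2] < 5*j - 8)) → 3*j = mem[tot + 2] + tot + 3))) ∧ ((¬(mem[p + 3] = 2*mem[2] + 2*p + 9 → 3*j + p = -7)) → 3*p = store(mem, m + 1, 2*cnt_1 - 8)[tot + 2] + tot + 3))


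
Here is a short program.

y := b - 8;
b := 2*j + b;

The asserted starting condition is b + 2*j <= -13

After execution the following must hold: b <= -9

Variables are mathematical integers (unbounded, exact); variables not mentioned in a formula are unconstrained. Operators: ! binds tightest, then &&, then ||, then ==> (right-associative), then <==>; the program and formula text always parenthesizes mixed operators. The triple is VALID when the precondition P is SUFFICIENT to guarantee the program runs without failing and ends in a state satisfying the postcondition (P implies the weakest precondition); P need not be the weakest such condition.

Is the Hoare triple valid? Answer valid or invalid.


Working backward. After the program, b <= -9 must hold.
Before b := 2*j + b: b + 2*j <= -9
Before y := b - 8: b + 2*j <= -9
The weakest precondition is b + 2*j <= -9.
Check whether b + 2*j <= -13 implies it.
Every state satisfying the precondition satisfies the weakest precondition: the implication holds.
Answer: valid


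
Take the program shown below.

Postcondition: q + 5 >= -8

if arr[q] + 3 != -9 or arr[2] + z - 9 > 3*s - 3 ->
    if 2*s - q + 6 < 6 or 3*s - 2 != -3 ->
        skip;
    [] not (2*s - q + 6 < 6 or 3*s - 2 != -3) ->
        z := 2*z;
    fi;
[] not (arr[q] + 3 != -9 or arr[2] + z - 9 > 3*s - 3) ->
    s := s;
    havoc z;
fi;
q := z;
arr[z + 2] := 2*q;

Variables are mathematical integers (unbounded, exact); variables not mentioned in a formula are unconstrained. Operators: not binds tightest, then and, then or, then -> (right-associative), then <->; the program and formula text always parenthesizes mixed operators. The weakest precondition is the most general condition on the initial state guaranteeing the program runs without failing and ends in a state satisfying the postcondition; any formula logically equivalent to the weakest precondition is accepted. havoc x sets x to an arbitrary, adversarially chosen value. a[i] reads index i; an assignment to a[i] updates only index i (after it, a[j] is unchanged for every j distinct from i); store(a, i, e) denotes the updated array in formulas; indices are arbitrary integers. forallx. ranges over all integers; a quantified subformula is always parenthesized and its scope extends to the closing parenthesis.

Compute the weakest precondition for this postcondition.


Working backward. After the program, the postcondition q + 5 >= -8 must hold; in canonical form it is q >= -13.
Before arr[z + 2] := 2*q: q >= -13
Before q := z: z >= -13
Then branch requires ((2*s < q or 3*s != -1) -> z >= -13) and ((not (2*s < q or 3*s != -1)) -> 2*z >= -13); else branch requires forall z_1. z_1 >= -13.
Before the if: ((arr[q] != -12 or arr[2] + z > 3*s + 6) -> (((2*s < q or 3*s != -1) -> z >= -13) and ((not (2*s < q or 3*s != -1)) -> 2*z >= -13))) and ((not (arr[q] != -12 or arr[2] + z > 3*s + 6)) -> (forall z_1. z_1 >= -13))
Answer: WP = ((arr[q] != -12 or arr[2] + z > 3*s + 6) -> (((2*s < q or 3*s != -1) -> z >= -13) and ((not (2*s < q or 3*s != -1)) -> 2*z >= -13))) and ((not (arr[q] != -12 or arr[2] + z > 3*s + 6)) -> (forall z_1. z_1 >= -13))


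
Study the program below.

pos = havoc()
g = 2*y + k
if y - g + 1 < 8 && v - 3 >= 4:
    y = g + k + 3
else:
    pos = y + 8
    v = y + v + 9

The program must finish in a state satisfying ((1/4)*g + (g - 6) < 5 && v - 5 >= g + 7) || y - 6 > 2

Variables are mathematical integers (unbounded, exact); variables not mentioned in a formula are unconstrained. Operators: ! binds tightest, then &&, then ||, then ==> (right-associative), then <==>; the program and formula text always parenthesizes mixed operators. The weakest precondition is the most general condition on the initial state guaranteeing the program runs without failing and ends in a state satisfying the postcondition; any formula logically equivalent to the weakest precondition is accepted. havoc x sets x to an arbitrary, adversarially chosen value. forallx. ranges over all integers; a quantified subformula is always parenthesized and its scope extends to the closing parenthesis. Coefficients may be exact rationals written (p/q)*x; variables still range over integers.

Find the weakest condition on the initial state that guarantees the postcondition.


Working backward. After the program, the postcondition ((1/4)*g + (g - 6) < 5 && v - 5 >= g + 7) || y - 6 > 2 must hold; in canonical form it is ((5/4)*g < 11 && v >= g + 12) || y > 8.
Then branch requires ((5/4)*g < 11 && v >= g + 12) || g + k > 5; else branch requires ((5/4)*g < 11 && v + y >= g + 3) || y > 8.
Before the if: ((y < g + 7 && v >= 7) ==> (((5/4)*g < 11 && v >= g + 12) || g + k > 5)) && ((!(y < g + 7 && v >= 7)) ==> (((5/4)*g < 11 && v + y >= g + 3) || y > 8))
Before g := 2*y + k: ((k + y > -7 && v >= 7) ==> (((5/4)*k + (5/2)*y < 11 && v >= k + 2*y + 12) || 2*k + 2*y > 5)) && ((!(k + y > -7 && v >= 7)) ==> (((5/4)*k + (5/2)*y < 11 && v >= k + y + 3) || y > 8))
Before havoc pos: ((k + y > -7 && v >= 7) ==> (((5/4)*k + (5/2)*y < 11 && v >= k + 2*y + 12) || 2*k + 2*y > 5)) && ((!(k + y > -7 && v >= 7)) ==> (((5/4)*k + (5/2)*y < 11 && v >= k + y + 3) || y > 8))
Answer: WP = ((k + y > -7 && v >= 7) ==> (((5/4)*k + (5/2)*y < 11 && v >= k + 2*y + 12) || 2*k + 2*y > 5)) && ((!(k + y > -7 && v >= 7)) ==> (((5/4)*k + (5/2)*y < 11 && v >= k + y + 3) || y > 8))


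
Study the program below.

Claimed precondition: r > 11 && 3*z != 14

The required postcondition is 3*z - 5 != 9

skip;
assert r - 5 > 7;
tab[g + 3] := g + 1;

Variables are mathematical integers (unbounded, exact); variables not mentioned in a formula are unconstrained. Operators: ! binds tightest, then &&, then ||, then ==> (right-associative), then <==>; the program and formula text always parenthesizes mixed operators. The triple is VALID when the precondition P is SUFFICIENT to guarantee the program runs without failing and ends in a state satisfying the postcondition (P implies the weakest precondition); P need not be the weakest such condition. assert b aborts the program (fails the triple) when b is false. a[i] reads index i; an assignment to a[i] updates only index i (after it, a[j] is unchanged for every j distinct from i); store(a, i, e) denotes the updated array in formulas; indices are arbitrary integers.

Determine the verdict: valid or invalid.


Working backward. After the program, the postcondition 3*z - 5 != 9 must hold; in canonical form it is 3*z != 14.
Before tab[g + 3] := g + 1: 3*z != 14
Before assert r - 5 > 7: r > 12 && 3*z != 14
Before skip: r > 12 && 3*z != 14
The weakest precondition is r > 12 && 3*z != 14.
Check whether r > 11 && 3*z != 14 implies it.
Countermodel: at the initial state r = 12, z = 0, the precondition holds but the weakest precondition fails.
Answer: invalid


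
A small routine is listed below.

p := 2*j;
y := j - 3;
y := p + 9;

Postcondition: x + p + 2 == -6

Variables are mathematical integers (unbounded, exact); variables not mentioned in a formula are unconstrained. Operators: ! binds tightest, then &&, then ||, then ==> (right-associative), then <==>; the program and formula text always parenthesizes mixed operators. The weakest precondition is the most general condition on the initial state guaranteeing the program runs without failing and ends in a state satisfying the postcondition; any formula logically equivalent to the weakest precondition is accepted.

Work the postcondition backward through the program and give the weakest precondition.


Working backward. After the program, the postcondition x + p + 2 == -6 must hold; in canonical form it is p + x == -8.
Before y := p + 9: p + x == -8
Before y := j - 3: p + x == -8
Before p := 2*j: 2*j + x == -8
Answer: WP = 2*j + x == -8


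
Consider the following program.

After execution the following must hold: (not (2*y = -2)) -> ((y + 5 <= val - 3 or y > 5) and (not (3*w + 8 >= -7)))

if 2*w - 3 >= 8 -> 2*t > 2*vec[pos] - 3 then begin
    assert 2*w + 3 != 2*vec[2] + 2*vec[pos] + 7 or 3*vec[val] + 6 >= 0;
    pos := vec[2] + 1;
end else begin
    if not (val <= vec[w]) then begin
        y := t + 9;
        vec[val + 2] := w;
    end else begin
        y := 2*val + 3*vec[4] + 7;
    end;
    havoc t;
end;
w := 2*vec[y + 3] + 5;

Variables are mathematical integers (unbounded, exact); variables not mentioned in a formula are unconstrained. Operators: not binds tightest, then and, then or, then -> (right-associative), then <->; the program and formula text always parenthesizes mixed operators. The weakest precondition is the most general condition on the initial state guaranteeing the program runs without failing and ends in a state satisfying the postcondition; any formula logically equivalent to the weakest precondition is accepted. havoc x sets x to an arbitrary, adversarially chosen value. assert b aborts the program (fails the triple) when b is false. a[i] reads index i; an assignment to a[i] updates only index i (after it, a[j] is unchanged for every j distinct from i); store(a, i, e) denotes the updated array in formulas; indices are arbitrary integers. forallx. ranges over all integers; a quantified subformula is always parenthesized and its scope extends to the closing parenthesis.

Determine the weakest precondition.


Working backward. After the program, the postcondition (not (2*y = -2)) -> ((y + 5 <= val - 3 or y > 5) and (not (3*w + 8 >= -7))) must hold; in canonical form it is (not (2*y = -2)) -> ((y <= val - 8 or y > 5) and (not (3*w >= -15))).
Before w := 2*vec[y + 3] + 5: (not (2*y = -2)) -> ((y <= val - 8 or y > 5) and (not (6*vec[y + 3] >= -30)))
Then branch requires (2*w != 2*vec[2] + 2*vec[pos] + 4 or 3*vec[val] >= -6) and ((not (2*y = -2)) -> ((y <= val - 8 or y > 5) and (not (6*vec[y + 3] >= -30)))); else branch requires ((not (val <= vec[w])) -> ((not (2*t = -20)) -> ((t <= val - 17 or t > -4) and (not (6*store(vec, val + 2, w)[t + 12] >= -30))))) and (val <= vec[w] -> ((not (6*vec[4] + 4*val = -16)) -> ((3*vec[4] + val <= -15 or 3*vec[4] + 2*val > -2) and (not (6*vec[3*vec[4] + 2*val + 10] >= -30))))).
Before the if: ((2*w >= 11 -> 2*t > 2*vec[pos] - 3) -> ((2*w != 2*vec[2] + 2*vec[pos] + 4 or 3*vec[val] >= -6) and ((not (2*y = -2)) -> ((y <= val - 8 or y > 5) and (not (6*vec[y + 3] >= -30)))))) and ((not (2*w >= 11 -> 2*t > 2*vec[pos] - 3)) -> (((not (val <= vec[w])) -> ((not (2*t = -20)) -> ((t <= val - 17 or t > -4) and (not (6*store(vec, val + 2, w)[t + 12] >= -30))))) and (val <= vec[w] -> ((not (6*vec[4] + 4*val = -16)) -> ((3*vec[4] + val <= -15 or 3*vec[4] + 2*val > -2) and (not (6*vec[3*vec[4] + 2*val + 10] >= -30)))))))
Answer: WP = ((2*w >= 11 -> 2*t > 2*vec[pos] - 3) -> ((2*w != 2*vec[2] + 2*vec[pos] + 4 or 3*vec[val] >= -6) and ((not (2*y = -2)) -> ((y <= val - 8 or y > 5) and (not (6*vec[y + 3] >= -30)))))) and ((not (2*w >= 11 -> 2*t > 2*vec[pos] - 3)) -> (((not (val <= vec[w])) -> ((not (2*t = -20)) -> ((t <= val - 17 or t > -4) and (not (6*store(vec, val + 2, w)[t + 12] >= -30))))) and (val <= vec[w] -> ((not (6*vec[4] + 4*val = -16)) -> ((3*vec[4] + val <= -15 or 3*vec[4] + 2*val > -2) and (not (6*vec[3*vec[4] + 2*val + 10] >= -30)))))))


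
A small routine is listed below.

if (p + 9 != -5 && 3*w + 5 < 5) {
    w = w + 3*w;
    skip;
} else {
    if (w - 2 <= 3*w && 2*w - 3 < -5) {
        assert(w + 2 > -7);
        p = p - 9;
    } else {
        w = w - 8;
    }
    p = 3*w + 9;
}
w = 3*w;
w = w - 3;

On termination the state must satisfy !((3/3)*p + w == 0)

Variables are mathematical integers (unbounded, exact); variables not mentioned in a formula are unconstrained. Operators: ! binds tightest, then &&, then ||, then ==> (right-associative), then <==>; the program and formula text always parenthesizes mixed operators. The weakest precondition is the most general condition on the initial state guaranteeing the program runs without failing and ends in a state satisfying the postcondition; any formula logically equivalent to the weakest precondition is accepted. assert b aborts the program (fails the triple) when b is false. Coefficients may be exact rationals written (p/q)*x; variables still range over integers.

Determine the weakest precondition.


Working backward. After the program, the postcondition !((3/3)*p + w == 0) must hold; in canonical form it is !(p + w == 0).
Before w := w - 3: !(p + w == 3)
Before w := 3*w: !(p + 3*w == 3)
Then branch requires !(p + 12*w == 3); else branch requires ((2*w >= -2 && 2*w < -2) ==> (w > -9 && (!(6*w == -6)))) && ((!(2*w >= -2 && 2*w < -2)) ==> (!(6*w == 42))).
Before the if: ((p != -14 && 3*w < 0) ==> (!(p + 12*w == 3))) && ((!(p != -14 && 3*w < 0)) ==> (((2*w >= -2 && 2*w < -2) ==> (w > -9 && (!(6*w == -6)))) && ((!(2*w >= -2 && 2*w < -2)) ==> (!(6*w == 42)))))
Answer: WP = ((p != -14 && 3*w < 0) ==> (!(p + 12*w == 3))) && ((!(p != -14 && 3*w < 0)) ==> (((2*w >= -2 && 2*w < -2) ==> (w > -9 && (!(6*w == -6)))) && ((!(2*w >= -2 && 2*w < -2)) ==> (!(6*w == 42)))))


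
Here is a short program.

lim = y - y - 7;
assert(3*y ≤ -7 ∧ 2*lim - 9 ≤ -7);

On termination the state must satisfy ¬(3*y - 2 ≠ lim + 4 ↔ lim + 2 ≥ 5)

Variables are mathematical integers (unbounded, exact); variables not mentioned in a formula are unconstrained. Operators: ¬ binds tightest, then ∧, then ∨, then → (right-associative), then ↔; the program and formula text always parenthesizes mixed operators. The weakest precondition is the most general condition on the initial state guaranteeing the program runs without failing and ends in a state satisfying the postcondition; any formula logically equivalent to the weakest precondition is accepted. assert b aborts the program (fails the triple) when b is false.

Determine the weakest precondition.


Working backward. After the program, the postcondition ¬(3*y - 2 ≠ lim + 4 ↔ lim + 2 ≥ 5) must hold; in canonical form it is ¬(3*y ≠ lim + 6 ↔ lim ≥ 3).
Before assert 3*y ≤ -7 ∧ 2*lim - 9 ≤ -7: 3*y ≤ -7 ∧ 2*lim ≤ 2 ∧ (¬(3*y ≠ lim + 6 ↔ lim ≥ 3))
Before lim := y - y - 7: 3*y ≤ -7 ∧ 3*y ≠ -1
Answer: WP = 3*y ≤ -7 ∧ 3*y ≠ -1


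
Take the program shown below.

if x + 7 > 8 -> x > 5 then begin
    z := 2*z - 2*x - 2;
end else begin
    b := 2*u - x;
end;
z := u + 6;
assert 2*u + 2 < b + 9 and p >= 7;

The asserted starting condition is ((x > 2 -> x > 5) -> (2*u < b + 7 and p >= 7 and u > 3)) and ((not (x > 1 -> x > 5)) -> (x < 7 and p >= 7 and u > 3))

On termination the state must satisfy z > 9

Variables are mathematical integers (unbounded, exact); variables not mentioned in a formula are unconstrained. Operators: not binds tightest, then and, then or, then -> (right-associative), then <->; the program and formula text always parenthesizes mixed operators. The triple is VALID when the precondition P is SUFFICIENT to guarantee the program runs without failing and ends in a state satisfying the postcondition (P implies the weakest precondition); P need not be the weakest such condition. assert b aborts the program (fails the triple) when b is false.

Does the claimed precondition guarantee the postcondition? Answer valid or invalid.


Working backward. After the program, z > 9 must hold.
Before assert 2*u + 2 < b + 9 and p >= 7: 2*u < b + 7 and p >= 7 and z > 9
Before z := u + 6: 2*u < b + 7 and p >= 7 and u > 3
Then branch requires 2*u < b + 7 and p >= 7 and u > 3; else branch requires x < 7 and p >= 7 and u > 3.
Before the if: ((x > 1 -> x > 5) -> (2*u < b + 7 and p >= 7 and u > 3)) and ((not (x > 1 -> x > 5)) -> (x < 7 and p >= 7 and u > 3))
The weakest precondition is ((x > 1 -> x > 5) -> (2*u < b + 7 and p >= 7 and u > 3)) and ((not (x > 1 -> x > 5)) -> (x < 7 and p >= 7 and u > 3)).
Check whether ((x > 2 -> x > 5) -> (2*u < b + 7 and p >= 7 and u > 3)) and ((not (x > 1 -> x > 5)) -> (x < 7 and p >= 7 and u > 3)) implies it.
Every state satisfying the precondition satisfies the weakest precondition: the implication holds.
Answer: valid


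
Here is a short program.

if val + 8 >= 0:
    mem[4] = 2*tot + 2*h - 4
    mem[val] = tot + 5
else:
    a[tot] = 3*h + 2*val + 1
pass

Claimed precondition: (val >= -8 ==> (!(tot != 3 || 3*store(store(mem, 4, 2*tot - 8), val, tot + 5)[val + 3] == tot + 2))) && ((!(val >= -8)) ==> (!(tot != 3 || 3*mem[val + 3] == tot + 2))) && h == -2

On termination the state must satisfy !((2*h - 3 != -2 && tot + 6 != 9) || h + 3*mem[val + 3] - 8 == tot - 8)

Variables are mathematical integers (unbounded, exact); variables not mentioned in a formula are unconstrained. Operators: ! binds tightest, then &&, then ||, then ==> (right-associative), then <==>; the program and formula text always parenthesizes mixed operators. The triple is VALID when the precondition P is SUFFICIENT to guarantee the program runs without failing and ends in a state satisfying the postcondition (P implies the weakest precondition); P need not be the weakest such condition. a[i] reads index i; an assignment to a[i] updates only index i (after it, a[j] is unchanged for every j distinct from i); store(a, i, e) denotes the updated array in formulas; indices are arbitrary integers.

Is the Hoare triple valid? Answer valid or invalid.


Working backward. After the program, the postcondition !((2*h - 3 != -2 && tot + 6 != 9) || h + 3*mem[val + 3] - 8 == tot - 8) must hold; in canonical form it is !((2*h != 1 && tot != 3) || 3*mem[val + 3] + h == tot).
Before skip: !((2*h != 1 && tot != 3) || 3*mem[val + 3] + h == tot)
Then branch requires !((2*h != 1 && tot != 3) || 3*store(store(mem, 4, 2*h + 2*tot - 4), val, tot + 5)[val + 3] + h == tot); else branch requires !((2*h != 1 && tot != 3) || 3*mem[val + 3] + h == tot).
Before the if: (val >= -8 ==> (!((2*h != 1 && tot != 3) || 3*store(store(mem, 4, 2*h + 2*tot - 4), val, tot + 5)[val + 3] + h == tot))) && ((!(val >= -8)) ==> (!((2*h != 1 && tot != 3) || 3*mem[val + 3] + h == tot)))
The weakest precondition is (val >= -8 ==> (!((2*h != 1 && tot != 3) || 3*store(store(mem, 4, 2*h + 2*tot - 4), val, tot + 5)[val + 3] + h == tot))) && ((!(val >= -8)) ==> (!((2*h != 1 && tot != 3) || 3*mem[val + 3] + h == tot))).
Check whether (val >= -8 ==> (!(tot != 3 || 3*store(store(mem, 4, 2*tot - 8), val, tot + 5)[val + 3] == tot + 2))) && ((!(val >= -8)) ==> (!(tot != 3 || 3*mem[val + 3] == tot + 2))) && h == -2 implies it.
Every state satisfying the precondition satisfies the weakest precondition: the implication holds.
Answer: valid


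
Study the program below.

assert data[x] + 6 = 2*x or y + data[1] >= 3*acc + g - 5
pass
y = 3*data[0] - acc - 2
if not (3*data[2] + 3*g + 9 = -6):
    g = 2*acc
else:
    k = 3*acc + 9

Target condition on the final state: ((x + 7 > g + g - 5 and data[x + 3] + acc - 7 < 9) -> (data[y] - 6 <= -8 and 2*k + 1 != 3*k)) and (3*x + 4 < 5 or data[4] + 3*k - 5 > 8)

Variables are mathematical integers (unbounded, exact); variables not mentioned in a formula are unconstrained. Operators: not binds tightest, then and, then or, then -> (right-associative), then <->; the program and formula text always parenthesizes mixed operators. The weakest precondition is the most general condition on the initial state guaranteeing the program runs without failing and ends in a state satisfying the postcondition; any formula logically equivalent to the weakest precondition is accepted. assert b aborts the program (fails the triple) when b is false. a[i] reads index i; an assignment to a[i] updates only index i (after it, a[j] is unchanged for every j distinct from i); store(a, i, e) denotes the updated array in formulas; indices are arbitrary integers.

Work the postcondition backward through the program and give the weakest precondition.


Working backward. After the program, the postcondition ((x + 7 > g + g - 5 and data[x + 3] + acc - 7 < 9) -> (data[y] - 6 <= -8 and 2*k + 1 != 3*k)) and (3*x + 4 < 5 or data[4] + 3*k - 5 > 8) must hold; in canonical form it is ((x > 2*g - 12 and data[x + 3] + acc < 16) -> (data[y] <= -2 and k != 1)) and (3*x < 1 or data[4] + 3*k > 13).
Then branch requires ((x > 4*acc - 12 and data[x + 3] + acc < 16) -> (data[y] <= -2 and k != 1)) and (3*x < 1 or data[4] + 3*k > 13); else branch requires ((x > 2*g - 12 and data[x + 3] + acc < 16) -> (data[y] <= -2 and 3*acc != -8)) and (3*x < 1 or data[4] + 9*acc > -14).
Before the if: ((not (3*data[2] + 3*g = -15)) -> (((x > 4*acc - 12 and data[x + 3] + acc < 16) -> (data[y] <= -2 and k != 1)) and (3*x < 1 or data[4] + 3*k > 13))) and (3*data[2] + 3*g = -15 -> (((x > 2*g - 12 and data[x + 3] + acc < 16) -> (data[y] <= -2 and 3*acc != -8)) and (3*x < 1 or data[4] + 9*acc > -14)))
Before y := 3*data[0] - acc - 2: ((not (3*data[2] + 3*g = -15)) -> (((x > 4*acc - 12 and data[x + 3] + acc < 16) -> (data[3*data[0] - acc - 2] <= -2 and k != 1)) and (3*x < 1 or data[4] + 3*k > 13))) and (3*data[2] + 3*g = -15 -> (((x > 2*g - 12 and data[x + 3] + acc < 16) -> (data[3*data[0] - acc - 2] <= -2 and 3*acc != -8)) and (3*x < 1 or data[4] + 9*acc > -14)))
Before skip: ((not (3*data[2] + 3*g = -15)) -> (((x > 4*acc - 12 and data[x + 3] + acc < 16) -> (data[3*data[0] - acc - 2] <= -2 and k != 1)) and (3*x < 1 or data[4] + 3*k > 13))) and (3*data[2] + 3*g = -15 -> (((x > 2*g - 12 and data[x + 3] + acc < 16) -> (data[3*data[0] - acc - 2] <= -2 and 3*acc != -8)) and (3*x < 1 or data[4] + 9*acc > -14)))
Before assert data[x] + 6 = 2*x or y + data[1] >= 3*acc + g - 5: (data[x] = 2*x - 6 or data[1] + y >= 3*acc + g - 5) and ((not (3*data[2] + 3*g = -15)) -> (((x > 4*acc - 12 and data[x + 3] + acc < 16) -> (data[3*data[0] - acc - 2] <= -2 and k != 1)) and (3*x < 1 or data[4] + 3*k > 13))) and (3*data[2] + 3*g = -15 -> (((x > 2*g - 12 and data[x + 3] + acc < 16) -> (data[3*data[0] - acc - 2] <= -2 and 3*acc != -8)) and (3*x < 1 or data[4] + 9*acc > -14)))
Answer: WP = (data[x] = 2*x - 6 or data[1] + y >= 3*acc + g - 5) and ((not (3*data[2] + 3*g = -15)) -> (((x > 4*acc - 12 and data[x + 3] + acc < 16) -> (data[3*data[0] - acc - 2] <= -2 and k != 1)) and (3*x < 1 or data[4] + 3*k > 13))) and (3*data[2] + 3*g = -15 -> (((x > 2*g - 12 and data[x + 3] + acc < 16) -> (data[3*data[0] - acc - 2] <= -2 and 3*acc != -8)) and (3*x < 1 or data[4] + 9*acc > -14)))
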